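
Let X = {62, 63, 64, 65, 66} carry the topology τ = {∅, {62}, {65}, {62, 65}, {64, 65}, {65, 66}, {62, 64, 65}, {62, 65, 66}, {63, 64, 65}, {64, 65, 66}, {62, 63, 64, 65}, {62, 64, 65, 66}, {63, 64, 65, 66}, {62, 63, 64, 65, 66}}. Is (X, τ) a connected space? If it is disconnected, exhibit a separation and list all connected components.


(X, τ) is disconnected; components = [{62}, {63, 64, 65, 66}].

Find clopen sets (U ∈ τ with X ∖ U ∈ τ):
  U = ∅, X ∖ U = {62, 63, 64, 65, 66} — both open, so U is clopen.
  U = {62}, X ∖ U = {63, 64, 65, 66} — both open, so U is clopen.
  U = {63, 64, 65, 66}, X ∖ U = {62} — both open, so U is clopen.
  U = {62, 63, 64, 65, 66}, X ∖ U = ∅ — both open, so U is clopen.
Nontrivial clopen(s) exist: e.g. {62}. So (X, τ) is disconnected.
Compute connected components by grouping points that agree on all clopens:
  component: {62}
  component: {63, 64, 65, 66}


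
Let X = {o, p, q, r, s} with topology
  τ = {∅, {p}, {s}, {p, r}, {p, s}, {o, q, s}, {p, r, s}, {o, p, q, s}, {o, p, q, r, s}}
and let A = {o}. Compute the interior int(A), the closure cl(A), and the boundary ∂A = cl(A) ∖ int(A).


int(A) = ∅, cl(A) = {o, q}, ∂A = {o, q}.

Closed sets in (X, τ) are complements of opens:
  closed(X, τ) = {∅, {r}, {o, q}, {p, r}, {o, q, r}, {o, q, s}, {o, p, q, r}, {o, q, r, s}, {o, p, q, r, s}}.
int(A) = ⋃ {U ∈ τ : U ⊆ A}. Opens contained in A: ∅.
Taking the union of these: int(A) = ∅.
cl(A) = ⋂ {C closed : A ⊆ C}. Closed sets containing A: {o, q}, {o, q, r}, {o, q, s}, {o, p, q, r}, {o, q, r, s}, {o, p, q, r, s}.
Intersecting these: cl(A) = {o, q}.
∂A = cl(A) ∖ int(A) = {o, q} ∖ ∅ = {o, q}.


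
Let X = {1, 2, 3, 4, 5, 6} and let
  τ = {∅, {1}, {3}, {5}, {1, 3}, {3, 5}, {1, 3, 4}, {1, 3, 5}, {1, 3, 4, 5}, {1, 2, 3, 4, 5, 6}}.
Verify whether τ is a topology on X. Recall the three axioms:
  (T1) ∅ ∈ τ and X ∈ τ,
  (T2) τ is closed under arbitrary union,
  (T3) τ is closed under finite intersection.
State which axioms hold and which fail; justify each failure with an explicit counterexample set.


τ is NOT a topology on X.

Axiom (T1): ∅ ∈ τ? Yes; X ∈ τ? Yes.
Axiom (T2/T3): check pairwise unions and intersections of members of τ.
Counterexample for (T2): {1} ∪ {5} = {1, 5} ∉ τ. Therefore τ is NOT a topology.


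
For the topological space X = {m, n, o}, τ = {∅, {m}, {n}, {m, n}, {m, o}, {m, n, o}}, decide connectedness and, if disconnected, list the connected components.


(X, τ) is disconnected; components = [{n}, {m, o}].

Find clopen sets (U ∈ τ with X ∖ U ∈ τ):
  U = ∅, X ∖ U = {m, n, o} — both open, so U is clopen.
  U = {n}, X ∖ U = {m, o} — both open, so U is clopen.
  U = {m, o}, X ∖ U = {n} — both open, so U is clopen.
  U = {m, n, o}, X ∖ U = ∅ — both open, so U is clopen.
Nontrivial clopen(s) exist: e.g. {n}. So (X, τ) is disconnected.
Compute connected components by grouping points that agree on all clopens:
  component: {n}
  component: {m, o}


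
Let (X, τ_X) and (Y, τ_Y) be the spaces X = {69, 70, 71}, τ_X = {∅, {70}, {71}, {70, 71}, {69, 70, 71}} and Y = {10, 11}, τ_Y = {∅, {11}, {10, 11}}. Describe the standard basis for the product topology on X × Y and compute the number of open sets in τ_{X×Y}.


Basis B = {∅ × ∅, {70} × {11}, {71} × {11}, {70} × {10, 11}, {70, 71} × {11}, {71} × {10, 11}, {69, 70, 71} × {11}, {70, 71} × {10, 11}, {69, 70, 71} × {10, 11}}; |τ_{X×Y}| = 14.

Enumerate products U × V with U ∈ τ_X, V ∈ τ_Y (deduplicated):
  ∅ × ∅ = {} (∅)
  {70} × {11} = {(70,11)}
  {71} × {11} = {(71,11)}
  {70} × {10, 11} = {(70,10), (70,11)}
  {70, 71} × {11} = {(70,11), (71,11)}
  {71} × {10, 11} = {(71,10), (71,11)}
  {69, 70, 71} × {11} = {(69,11), (70,11), (71,11)}
  {70, 71} × {10, 11} = {(70,10), (70,11), (71,10), (71,11)}
  {69, 70, 71} × {10, 11} = {(69,10), (69,11), (70,10), (70,11), (71,10), (71,11)}
These 9 distinct sets form the basis B.
Close under arbitrary unions to get τ_{X×Y}; counting gives |τ_{X×Y}| = 14.


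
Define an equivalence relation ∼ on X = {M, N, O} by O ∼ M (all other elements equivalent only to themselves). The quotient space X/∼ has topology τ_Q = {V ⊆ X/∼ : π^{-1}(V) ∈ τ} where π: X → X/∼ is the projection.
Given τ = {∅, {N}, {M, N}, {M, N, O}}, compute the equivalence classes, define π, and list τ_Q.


X/∼ = {[M=O], [N]}; |τ_Q| = 3.

Equivalence classes: [M=O], [N].
Quotient map π: X → X/∼ sends M ↦ [M=O], N ↦ [N], O ↦ [M=O].
For each subset V ⊆ X/∼, compute π^{-1}(V) ⊆ X and check whether π^{-1}(V) ∈ τ. V is open in τ_Q iff π^{-1}(V) ∈ τ.
  V = {}: π^{-1}(V) = ∅ ∈ τ ✓.
  V = {[M=O]}: π^{-1}(V) = {M, O} ∉ τ ✗.
  V = {[N]}: π^{-1}(V) = {N} ∈ τ ✓.
  V = {[M=O], [N]}: π^{-1}(V) = {M, N, O} ∈ τ ✓.
Open sets in the quotient: τ_Q = {{}, {[N]}, {[M=O], [N]}} (3 elements).


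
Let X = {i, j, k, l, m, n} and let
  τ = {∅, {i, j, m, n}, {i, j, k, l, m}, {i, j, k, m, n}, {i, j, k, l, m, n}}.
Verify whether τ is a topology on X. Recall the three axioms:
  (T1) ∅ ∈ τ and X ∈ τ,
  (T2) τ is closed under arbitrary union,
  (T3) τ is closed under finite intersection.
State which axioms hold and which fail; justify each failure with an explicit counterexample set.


τ is NOT a topology on X.

Axiom (T1): ∅ ∈ τ? Yes; X ∈ τ? Yes.
Axiom (T2/T3): check pairwise unions and intersections of members of τ.
Counterexample for (T3): {i, j, m, n} ∩ {i, j, k, l, m} = {i, j, m} ∉ τ. Therefore τ is NOT a topology.


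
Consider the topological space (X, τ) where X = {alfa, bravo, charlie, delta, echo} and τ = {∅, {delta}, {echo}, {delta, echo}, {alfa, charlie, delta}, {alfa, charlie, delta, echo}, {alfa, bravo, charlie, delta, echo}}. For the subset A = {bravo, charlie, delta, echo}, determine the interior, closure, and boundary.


int(A) = {delta, echo}, cl(A) = {alfa, bravo, charlie, delta, echo}, ∂A = {alfa, bravo, charlie}.

Closed sets in (X, τ) are complements of opens:
  closed(X, τ) = {∅, {bravo}, {bravo, echo}, {alfa, bravo, charlie}, {alfa, bravo, charlie, delta}, {alfa, bravo, charlie, echo}, {alfa, bravo, charlie, delta, echo}}.
int(A) = ⋃ {U ∈ τ : U ⊆ A}. Opens contained in A: ∅, {delta}, {echo}, {delta, echo}.
Taking the union of these: int(A) = {delta, echo}.
cl(A) = ⋂ {C closed : A ⊆ C}. Closed sets containing A: {alfa, bravo, charlie, delta, echo}.
Intersecting these: cl(A) = {alfa, bravo, charlie, delta, echo}.
∂A = cl(A) ∖ int(A) = {alfa, bravo, charlie, delta, echo} ∖ {delta, echo} = {alfa, bravo, charlie}.


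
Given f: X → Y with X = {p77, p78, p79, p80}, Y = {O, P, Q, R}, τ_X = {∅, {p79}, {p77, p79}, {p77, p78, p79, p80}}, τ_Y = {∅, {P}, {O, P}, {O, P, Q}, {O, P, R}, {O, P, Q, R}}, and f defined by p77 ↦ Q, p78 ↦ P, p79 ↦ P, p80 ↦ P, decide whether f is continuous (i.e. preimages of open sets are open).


f is NOT continuous.

Compute f^{-1}(U) for each U ∈ τ_Y:
  U = ∅: f^{-1}(U) = ∅ ∈ τ_X ✓.
  U = {P}: f^{-1}(U) = {p78, p79, p80} ∉ τ_X ✗.
  U = {O, P}: f^{-1}(U) = {p78, p79, p80} ∉ τ_X ✗.
  U = {O, P, Q}: f^{-1}(U) = {p77, p78, p79, p80} ∈ τ_X ✓.
  U = {O, P, R}: f^{-1}(U) = {p78, p79, p80} ∉ τ_X ✗.
  U = {O, P, Q, R}: f^{-1}(U) = {p77, p78, p79, p80} ∈ τ_X ✓.
Found U = {P} with f^{-1}(U) = {p78, p79, p80} not in τ_X. Therefore f is NOT continuous.


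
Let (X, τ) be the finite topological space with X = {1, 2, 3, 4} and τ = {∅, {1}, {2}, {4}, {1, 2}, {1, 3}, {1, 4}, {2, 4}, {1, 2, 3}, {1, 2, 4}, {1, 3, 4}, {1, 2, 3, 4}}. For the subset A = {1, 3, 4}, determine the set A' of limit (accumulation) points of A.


A' = {3}

For each x ∈ X, list the open sets U ∈ τ with x ∈ U, then check whether U ∩ (A ∖ {x}) ≠ ∅ for every such U.
  x = 1: open {1} ∋ x has {1} ∩ (A ∖ {1}) = ∅, so x is NOT a limit point.
  x = 2: open {2} ∋ x has {2} ∩ (A ∖ {2}) = ∅, so x is NOT a limit point.
  x = 3: opens ∋ x are {1, 3}, {1, 2, 3}, {1, 3, 4}, {1, 2, 3, 4}; each meets A ∖ {3}, so x IS a limit point.
  x = 4: open {4} ∋ x has {4} ∩ (A ∖ {4}) = ∅, so x is NOT a limit point.
Collecting: A' = {3}.


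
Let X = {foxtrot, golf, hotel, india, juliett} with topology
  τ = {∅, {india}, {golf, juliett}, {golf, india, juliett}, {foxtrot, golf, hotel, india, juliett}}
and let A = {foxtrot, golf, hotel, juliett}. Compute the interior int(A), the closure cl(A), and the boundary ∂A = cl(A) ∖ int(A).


int(A) = {golf, juliett}, cl(A) = {foxtrot, golf, hotel, juliett}, ∂A = {foxtrot, hotel}.

Closed sets in (X, τ) are complements of opens:
  closed(X, τ) = {∅, {foxtrot, hotel}, {foxtrot, hotel, india}, {foxtrot, golf, hotel, juliett}, {foxtrot, golf, hotel, india, juliett}}.
int(A) = ⋃ {U ∈ τ : U ⊆ A}. Opens contained in A: ∅, {golf, juliett}.
Taking the union of these: int(A) = {golf, juliett}.
cl(A) = ⋂ {C closed : A ⊆ C}. Closed sets containing A: {foxtrot, golf, hotel, juliett}, {foxtrot, golf, hotel, india, juliett}.
Intersecting these: cl(A) = {foxtrot, golf, hotel, juliett}.
∂A = cl(A) ∖ int(A) = {foxtrot, golf, hotel, juliett} ∖ {golf, juliett} = {foxtrot, hotel}.


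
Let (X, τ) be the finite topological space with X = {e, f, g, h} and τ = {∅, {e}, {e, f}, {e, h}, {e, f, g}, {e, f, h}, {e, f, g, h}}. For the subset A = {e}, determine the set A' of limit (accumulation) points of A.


A' = {f, g, h}

For each x ∈ X, list the open sets U ∈ τ with x ∈ U, then check whether U ∩ (A ∖ {x}) ≠ ∅ for every such U.
  x = e: open {e} ∋ x has {e} ∩ (A ∖ {e}) = ∅, so x is NOT a limit point.
  x = f: opens ∋ x are {e, f}, {e, f, g}, {e, f, h}, {e, f, g, h}; each meets A ∖ {f}, so x IS a limit point.
  x = g: opens ∋ x are {e, f, g}, {e, f, g, h}; each meets A ∖ {g}, so x IS a limit point.
  x = h: opens ∋ x are {e, h}, {e, f, h}, {e, f, g, h}; each meets A ∖ {h}, so x IS a limit point.
Collecting: A' = {f, g, h}.


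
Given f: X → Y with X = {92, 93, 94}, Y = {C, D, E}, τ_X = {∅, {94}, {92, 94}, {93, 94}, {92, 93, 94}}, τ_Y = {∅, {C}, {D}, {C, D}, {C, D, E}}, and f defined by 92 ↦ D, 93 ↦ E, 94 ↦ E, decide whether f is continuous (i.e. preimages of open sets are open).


f is NOT continuous.

Compute f^{-1}(U) for each U ∈ τ_Y:
  U = ∅: f^{-1}(U) = ∅ ∈ τ_X ✓.
  U = {C}: f^{-1}(U) = ∅ ∈ τ_X ✓.
  U = {D}: f^{-1}(U) = {92} ∉ τ_X ✗.
  U = {C, D}: f^{-1}(U) = {92} ∉ τ_X ✗.
  U = {C, D, E}: f^{-1}(U) = {92, 93, 94} ∈ τ_X ✓.
Found U = {D} with f^{-1}(U) = {92} not in τ_X. Therefore f is NOT continuous.


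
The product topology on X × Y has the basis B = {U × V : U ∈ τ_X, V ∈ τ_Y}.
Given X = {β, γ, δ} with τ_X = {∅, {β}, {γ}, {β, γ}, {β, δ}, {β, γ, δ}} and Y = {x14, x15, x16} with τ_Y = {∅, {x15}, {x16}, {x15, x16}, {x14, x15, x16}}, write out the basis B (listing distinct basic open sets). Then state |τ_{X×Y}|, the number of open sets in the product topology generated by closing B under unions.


Basis B = {∅ × ∅, {β} × {x15}, {β} × {x16}, {γ} × {x15}, {γ} × {x16}, {β} × {x15, x16}, {β, γ} × {x15}, {β, δ} × {x15}, {β, γ} × {x16}, {β, δ} × {x16}, {γ} × {x15, x16}, {β} × {x14, x15, x16}, {β, γ, δ} × {x15}, {β, γ, δ} × {x16}, {γ} × {x14, x15, x16}, {β, γ} × {x15, x16}, {β, δ} × {x15, x16}, {β, γ} × {x14, x15, x16}, {β, δ} × {x14, x15, x16}, {β, γ, δ} × {x15, x16}, {β, γ, δ} × {x14, x15, x16}}; |τ_{X×Y}| = 70.

Enumerate products U × V with U ∈ τ_X, V ∈ τ_Y (deduplicated):
  ∅ × ∅ = {} (∅)
  {β} × {x15} = {(β,x15)}
  {β} × {x16} = {(β,x16)}
  {γ} × {x15} = {(γ,x15)}
  {γ} × {x16} = {(γ,x16)}
  {β} × {x15, x16} = {(β,x15), (β,x16)}
  {β, γ} × {x15} = {(β,x15), (γ,x15)}
  {β, δ} × {x15} = {(β,x15), (δ,x15)}
  {β, γ} × {x16} = {(β,x16), (γ,x16)}
  {β, δ} × {x16} = {(β,x16), (δ,x16)}
  {γ} × {x15, x16} = {(γ,x15), (γ,x16)}
  {β} × {x14, x15, x16} = {(β,x14), (β,x15), (β,x16)}
  {β, γ, δ} × {x15} = {(β,x15), (γ,x15), (δ,x15)}
  {β, γ, δ} × {x16} = {(β,x16), (γ,x16), (δ,x16)}
  {γ} × {x14, x15, x16} = {(γ,x14), (γ,x15), (γ,x16)}
  {β, γ} × {x15, x16} = {(β,x15), (β,x16), (γ,x15), (γ,x16)}
  {β, δ} × {x15, x16} = {(β,x15), (β,x16), (δ,x15), (δ,x16)}
  {β, γ} × {x14, x15, x16} = {(β,x14), (β,x15), (β,x16), (γ,x14), (γ,x15), (γ,x16)}
  {β, δ} × {x14, x15, x16} = {(β,x14), (β,x15), (β,x16), (δ,x14), (δ,x15), (δ,x16)}
  {β, γ, δ} × {x15, x16} = {(β,x15), (β,x16), (γ,x15), (γ,x16), (δ,x15), (δ,x16)}
  {β, γ, δ} × {x14, x15, x16} = {(β,x14), (β,x15), (β,x16), (γ,x14), (γ,x15), (γ,x16), (δ,x14), (δ,x15), (δ,x16)}
These 21 distinct sets form the basis B.
Close under arbitrary unions to get τ_{X×Y}; counting gives |τ_{X×Y}| = 70.


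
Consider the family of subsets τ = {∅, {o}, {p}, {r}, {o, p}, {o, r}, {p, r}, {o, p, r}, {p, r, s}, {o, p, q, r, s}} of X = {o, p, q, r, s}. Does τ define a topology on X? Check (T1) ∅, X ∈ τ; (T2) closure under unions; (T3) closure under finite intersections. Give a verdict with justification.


τ is NOT a topology on X.

Axiom (T1): ∅ ∈ τ? Yes; X ∈ τ? Yes.
Axiom (T2/T3): check pairwise unions and intersections of members of τ.
Counterexample for (T2): {o} ∪ {p, r, s} = {o, p, r, s} ∉ τ. Therefore τ is NOT a topology.


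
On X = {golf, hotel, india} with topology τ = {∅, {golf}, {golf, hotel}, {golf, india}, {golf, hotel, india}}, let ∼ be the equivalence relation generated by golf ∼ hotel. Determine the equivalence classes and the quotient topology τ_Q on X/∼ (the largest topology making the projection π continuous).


X/∼ = {[golf=hotel], [india]}; |τ_Q| = 3.

Equivalence classes: [golf=hotel], [india].
Quotient map π: X → X/∼ sends golf ↦ [golf=hotel], hotel ↦ [golf=hotel], india ↦ [india].
For each subset V ⊆ X/∼, compute π^{-1}(V) ⊆ X and check whether π^{-1}(V) ∈ τ. V is open in τ_Q iff π^{-1}(V) ∈ τ.
  V = {}: π^{-1}(V) = ∅ ∈ τ ✓.
  V = {[golf=hotel]}: π^{-1}(V) = {golf, hotel} ∈ τ ✓.
  V = {[india]}: π^{-1}(V) = {india} ∉ τ ✗.
  V = {[golf=hotel], [india]}: π^{-1}(V) = {golf, hotel, india} ∈ τ ✓.
Open sets in the quotient: τ_Q = {{}, {[golf=hotel]}, {[golf=hotel], [india]}} (3 elements).


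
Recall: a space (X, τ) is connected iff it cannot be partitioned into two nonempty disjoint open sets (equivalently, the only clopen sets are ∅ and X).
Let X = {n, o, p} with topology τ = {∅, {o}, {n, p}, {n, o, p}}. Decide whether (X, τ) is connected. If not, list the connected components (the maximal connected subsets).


(X, τ) is disconnected; components = [{o}, {n, p}].

Find clopen sets (U ∈ τ with X ∖ U ∈ τ):
  U = ∅, X ∖ U = {n, o, p} — both open, so U is clopen.
  U = {o}, X ∖ U = {n, p} — both open, so U is clopen.
  U = {n, p}, X ∖ U = {o} — both open, so U is clopen.
  U = {n, o, p}, X ∖ U = ∅ — both open, so U is clopen.
Nontrivial clopen(s) exist: e.g. {n, p}. So (X, τ) is disconnected.
Compute connected components by grouping points that agree on all clopens:
  component: {o}
  component: {n, p}


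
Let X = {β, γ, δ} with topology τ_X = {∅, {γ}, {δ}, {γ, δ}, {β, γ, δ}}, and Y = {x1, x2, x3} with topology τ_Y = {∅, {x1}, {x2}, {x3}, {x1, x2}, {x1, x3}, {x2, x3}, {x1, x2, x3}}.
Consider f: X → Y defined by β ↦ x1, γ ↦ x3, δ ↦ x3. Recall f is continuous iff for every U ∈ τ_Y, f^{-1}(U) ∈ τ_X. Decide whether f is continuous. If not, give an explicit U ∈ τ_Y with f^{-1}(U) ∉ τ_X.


f is NOT continuous.

Compute f^{-1}(U) for each U ∈ τ_Y:
  U = ∅: f^{-1}(U) = ∅ ∈ τ_X ✓.
  U = {x1}: f^{-1}(U) = {β} ∉ τ_X ✗.
  U = {x2}: f^{-1}(U) = ∅ ∈ τ_X ✓.
  U = {x3}: f^{-1}(U) = {γ, δ} ∈ τ_X ✓.
  U = {x1, x2}: f^{-1}(U) = {β} ∉ τ_X ✗.
  U = {x1, x3}: f^{-1}(U) = {β, γ, δ} ∈ τ_X ✓.
  U = {x2, x3}: f^{-1}(U) = {γ, δ} ∈ τ_X ✓.
  U = {x1, x2, x3}: f^{-1}(U) = {β, γ, δ} ∈ τ_X ✓.
Found U = {x1} with f^{-1}(U) = {β} not in τ_X. Therefore f is NOT continuous.


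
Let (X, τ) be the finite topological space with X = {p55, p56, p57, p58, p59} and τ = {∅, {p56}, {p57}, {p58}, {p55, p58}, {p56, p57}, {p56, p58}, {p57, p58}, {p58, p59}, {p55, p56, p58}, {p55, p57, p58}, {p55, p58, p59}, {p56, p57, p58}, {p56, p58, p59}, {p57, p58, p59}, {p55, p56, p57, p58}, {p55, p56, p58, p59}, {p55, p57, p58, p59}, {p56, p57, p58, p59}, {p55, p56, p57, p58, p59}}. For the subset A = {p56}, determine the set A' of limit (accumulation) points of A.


A' = ∅

For each x ∈ X, list the open sets U ∈ τ with x ∈ U, then check whether U ∩ (A ∖ {x}) ≠ ∅ for every such U.
  x = p55: open {p55, p58} ∋ x has {p55, p58} ∩ (A ∖ {p55}) = ∅, so x is NOT a limit point.
  x = p56: open {p56} ∋ x has {p56} ∩ (A ∖ {p56}) = ∅, so x is NOT a limit point.
  x = p57: open {p57} ∋ x has {p57} ∩ (A ∖ {p57}) = ∅, so x is NOT a limit point.
  x = p58: open {p58} ∋ x has {p58} ∩ (A ∖ {p58}) = ∅, so x is NOT a limit point.
  x = p59: open {p58, p59} ∋ x has {p58, p59} ∩ (A ∖ {p59}) = ∅, so x is NOT a limit point.
Collecting: A' = ∅.


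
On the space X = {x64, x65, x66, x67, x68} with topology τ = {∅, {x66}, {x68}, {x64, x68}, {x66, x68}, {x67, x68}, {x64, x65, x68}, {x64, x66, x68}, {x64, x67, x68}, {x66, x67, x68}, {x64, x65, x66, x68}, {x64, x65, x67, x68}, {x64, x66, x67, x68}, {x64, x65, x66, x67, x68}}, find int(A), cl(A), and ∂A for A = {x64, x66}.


int(A) = {x66}, cl(A) = {x64, x65, x66}, ∂A = {x64, x65}.

Closed sets in (X, τ) are complements of opens:
  closed(X, τ) = {∅, {x65}, {x66}, {x67}, {x64, x65}, {x65, x66}, {x65, x67}, {x66, x67}, {x64, x65, x66}, {x64, x65, x67}, {x65, x66, x67}, {x64, x65, x66, x67}, {x64, x65, x67, x68}, {x64, x65, x66, x67, x68}}.
int(A) = ⋃ {U ∈ τ : U ⊆ A}. Opens contained in A: ∅, {x66}.
Taking the union of these: int(A) = {x66}.
cl(A) = ⋂ {C closed : A ⊆ C}. Closed sets containing A: {x64, x65, x66}, {x64, x65, x66, x67}, {x64, x65, x66, x67, x68}.
Intersecting these: cl(A) = {x64, x65, x66}.
∂A = cl(A) ∖ int(A) = {x64, x65, x66} ∖ {x66} = {x64, x65}.


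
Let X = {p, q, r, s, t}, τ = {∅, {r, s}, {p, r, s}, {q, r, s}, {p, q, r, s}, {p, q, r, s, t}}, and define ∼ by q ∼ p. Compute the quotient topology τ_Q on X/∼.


X/∼ = {[p=q], [r], [s], [t]}; |τ_Q| = 4.

Equivalence classes: [p=q], [r], [s], [t].
Quotient map π: X → X/∼ sends p ↦ [p=q], q ↦ [p=q], r ↦ [r], s ↦ [s], t ↦ [t].
For each subset V ⊆ X/∼, compute π^{-1}(V) ⊆ X and check whether π^{-1}(V) ∈ τ. V is open in τ_Q iff π^{-1}(V) ∈ τ.
  V = {}: π^{-1}(V) = ∅ ∈ τ ✓.
  V = {[p=q]}: π^{-1}(V) = {p, q} ∉ τ ✗.
  V = {[r]}: π^{-1}(V) = {r} ∉ τ ✗.
  V = {[p=q], [r]}: π^{-1}(V) = {p, q, r} ∉ τ ✗.
  V = {[s]}: π^{-1}(V) = {s} ∉ τ ✗.
  V = {[p=q], [s]}: π^{-1}(V) = {p, q, s} ∉ τ ✗.
  V = {[r], [s]}: π^{-1}(V) = {r, s} ∈ τ ✓.
  V = {[p=q], [r], [s]}: π^{-1}(V) = {p, q, r, s} ∈ τ ✓.
  V = {[t]}: π^{-1}(V) = {t} ∉ τ ✗.
  V = {[p=q], [t]}: π^{-1}(V) = {p, q, t} ∉ τ ✗.
  V = {[r], [t]}: π^{-1}(V) = {r, t} ∉ τ ✗.
  V = {[p=q], [r], [t]}: π^{-1}(V) = {p, q, r, t} ∉ τ ✗.
  V = {[s], [t]}: π^{-1}(V) = {s, t} ∉ τ ✗.
  V = {[p=q], [s], [t]}: π^{-1}(V) = {p, q, s, t} ∉ τ ✗.
  V = {[r], [s], [t]}: π^{-1}(V) = {r, s, t} ∉ τ ✗.
  V = {[p=q], [r], [s], [t]}: π^{-1}(V) = {p, q, r, s, t} ∈ τ ✓.
Open sets in the quotient: τ_Q = {{}, {[r], [s]}, {[p=q], [r], [s]}, {[p=q], [r], [s], [t]}} (4 elements).


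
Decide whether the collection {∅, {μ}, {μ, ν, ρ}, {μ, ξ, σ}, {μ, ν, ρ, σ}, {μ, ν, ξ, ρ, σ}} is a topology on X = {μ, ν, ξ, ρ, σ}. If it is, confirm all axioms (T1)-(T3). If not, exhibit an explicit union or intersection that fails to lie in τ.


τ is NOT a topology on X.

Axiom (T1): ∅ ∈ τ? Yes; X ∈ τ? Yes.
Axiom (T2/T3): check pairwise unions and intersections of members of τ.
Counterexample for (T3): {μ, ξ, σ} ∩ {μ, ν, ρ, σ} = {μ, σ} ∉ τ. Therefore τ is NOT a topology.


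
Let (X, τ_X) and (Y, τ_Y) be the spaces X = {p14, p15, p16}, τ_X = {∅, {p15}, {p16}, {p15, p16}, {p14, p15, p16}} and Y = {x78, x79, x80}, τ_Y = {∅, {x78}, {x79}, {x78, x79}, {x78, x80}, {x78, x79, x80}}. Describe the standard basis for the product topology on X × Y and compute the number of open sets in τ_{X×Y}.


Basis B = {∅ × ∅, {p15} × {x78}, {p15} × {x79}, {p16} × {x78}, {p16} × {x79}, {p15} × {x78, x79}, {p15} × {x78, x80}, {p15, p16} × {x78}, {p15, p16} × {x79}, {p16} × {x78, x79}, {p16} × {x78, x80}, {p14, p15, p16} × {x78}, {p14, p15, p16} × {x79}, {p15} × {x78, x79, x80}, {p16} × {x78, x79, x80}, {p15, p16} × {x78, x79}, {p15, p16} × {x78, x80}, {p14, p15, p16} × {x78, x79}, {p14, p15, p16} × {x78, x80}, {p15, p16} × {x78, x79, x80}, {p14, p15, p16} × {x78, x79, x80}}; |τ_{X×Y}| = 70.

Enumerate products U × V with U ∈ τ_X, V ∈ τ_Y (deduplicated):
  ∅ × ∅ = {} (∅)
  {p15} × {x78} = {(p15,x78)}
  {p15} × {x79} = {(p15,x79)}
  {p16} × {x78} = {(p16,x78)}
  {p16} × {x79} = {(p16,x79)}
  {p15} × {x78, x79} = {(p15,x78), (p15,x79)}
  {p15} × {x78, x80} = {(p15,x78), (p15,x80)}
  {p15, p16} × {x78} = {(p15,x78), (p16,x78)}
  {p15, p16} × {x79} = {(p15,x79), (p16,x79)}
  {p16} × {x78, x79} = {(p16,x78), (p16,x79)}
  {p16} × {x78, x80} = {(p16,x78), (p16,x80)}
  {p14, p15, p16} × {x78} = {(p14,x78), (p15,x78), (p16,x78)}
  {p14, p15, p16} × {x79} = {(p14,x79), (p15,x79), (p16,x79)}
  {p15} × {x78, x79, x80} = {(p15,x78), (p15,x79), (p15,x80)}
  {p16} × {x78, x79, x80} = {(p16,x78), (p16,x79), (p16,x80)}
  {p15, p16} × {x78, x79} = {(p15,x78), (p15,x79), (p16,x78), (p16,x79)}
  {p15, p16} × {x78, x80} = {(p15,x78), (p15,x80), (p16,x78), (p16,x80)}
  {p14, p15, p16} × {x78, x79} = {(p14,x78), (p14,x79), (p15,x78), (p15,x79), (p16,x78), (p16,x79)}
  {p14, p15, p16} × {x78, x80} = {(p14,x78), (p14,x80), (p15,x78), (p15,x80), (p16,x78), (p16,x80)}
  {p15, p16} × {x78, x79, x80} = {(p15,x78), (p15,x79), (p15,x80), (p16,x78), (p16,x79), (p16,x80)}
  {p14, p15, p16} × {x78, x79, x80} = {(p14,x78), (p14,x79), (p14,x80), (p15,x78), (p15,x79), (p15,x80), (p16,x78), (p16,x79), (p16,x80)}
These 21 distinct sets form the basis B.
Close under arbitrary unions to get τ_{X×Y}; counting gives |τ_{X×Y}| = 70.


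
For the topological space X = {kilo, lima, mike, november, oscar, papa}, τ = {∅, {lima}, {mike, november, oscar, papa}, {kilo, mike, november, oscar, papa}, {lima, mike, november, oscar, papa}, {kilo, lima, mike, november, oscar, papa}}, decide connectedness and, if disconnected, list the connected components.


(X, τ) is disconnected; components = [{lima}, {kilo, mike, november, oscar, papa}].

Find clopen sets (U ∈ τ with X ∖ U ∈ τ):
  U = ∅, X ∖ U = {kilo, lima, mike, november, oscar, papa} — both open, so U is clopen.
  U = {lima}, X ∖ U = {kilo, mike, november, oscar, papa} — both open, so U is clopen.
  U = {kilo, mike, november, oscar, papa}, X ∖ U = {lima} — both open, so U is clopen.
  U = {kilo, lima, mike, november, oscar, papa}, X ∖ U = ∅ — both open, so U is clopen.
Nontrivial clopen(s) exist: e.g. {lima}. So (X, τ) is disconnected.
Compute connected components by grouping points that agree on all clopens:
  component: {lima}
  component: {kilo, mike, november, oscar, papa}


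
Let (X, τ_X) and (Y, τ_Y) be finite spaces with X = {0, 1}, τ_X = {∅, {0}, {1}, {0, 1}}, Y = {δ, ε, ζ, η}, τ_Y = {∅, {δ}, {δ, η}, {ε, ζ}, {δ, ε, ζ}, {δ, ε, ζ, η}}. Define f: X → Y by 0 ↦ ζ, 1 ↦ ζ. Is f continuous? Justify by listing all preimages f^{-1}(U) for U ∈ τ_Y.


f IS continuous.

Compute f^{-1}(U) for each U ∈ τ_Y:
  U = ∅: f^{-1}(U) = ∅ ∈ τ_X ✓.
  U = {δ}: f^{-1}(U) = ∅ ∈ τ_X ✓.
  U = {δ, η}: f^{-1}(U) = ∅ ∈ τ_X ✓.
  U = {ε, ζ}: f^{-1}(U) = {0, 1} ∈ τ_X ✓.
  U = {δ, ε, ζ}: f^{-1}(U) = {0, 1} ∈ τ_X ✓.
  U = {δ, ε, ζ, η}: f^{-1}(U) = {0, 1} ∈ τ_X ✓.
Every preimage lies in τ_X, so f IS continuous.


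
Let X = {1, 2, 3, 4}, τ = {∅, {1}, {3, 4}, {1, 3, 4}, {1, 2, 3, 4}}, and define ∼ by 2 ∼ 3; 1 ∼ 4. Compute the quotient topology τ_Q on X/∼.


X/∼ = {[1=4], [2=3]}; |τ_Q| = 2.

Equivalence classes: [1=4], [2=3].
Quotient map π: X → X/∼ sends 1 ↦ [1=4], 2 ↦ [2=3], 3 ↦ [2=3], 4 ↦ [1=4].
For each subset V ⊆ X/∼, compute π^{-1}(V) ⊆ X and check whether π^{-1}(V) ∈ τ. V is open in τ_Q iff π^{-1}(V) ∈ τ.
  V = {}: π^{-1}(V) = ∅ ∈ τ ✓.
  V = {[1=4]}: π^{-1}(V) = {1, 4} ∉ τ ✗.
  V = {[2=3]}: π^{-1}(V) = {2, 3} ∉ τ ✗.
  V = {[1=4], [2=3]}: π^{-1}(V) = {1, 2, 3, 4} ∈ τ ✓.
Open sets in the quotient: τ_Q = {{}, {[1=4], [2=3]}} (2 elements).


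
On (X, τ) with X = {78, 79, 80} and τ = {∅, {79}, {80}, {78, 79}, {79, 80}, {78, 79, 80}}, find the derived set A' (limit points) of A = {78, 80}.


A' = ∅

For each x ∈ X, list the open sets U ∈ τ with x ∈ U, then check whether U ∩ (A ∖ {x}) ≠ ∅ for every such U.
  x = 78: open {78, 79} ∋ x has {78, 79} ∩ (A ∖ {78}) = ∅, so x is NOT a limit point.
  x = 79: open {79} ∋ x has {79} ∩ (A ∖ {79}) = ∅, so x is NOT a limit point.
  x = 80: open {80} ∋ x has {80} ∩ (A ∖ {80}) = ∅, so x is NOT a limit point.
Collecting: A' = ∅.


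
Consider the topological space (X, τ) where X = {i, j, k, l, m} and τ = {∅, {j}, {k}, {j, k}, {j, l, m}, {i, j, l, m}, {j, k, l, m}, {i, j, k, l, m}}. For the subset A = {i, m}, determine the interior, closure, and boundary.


int(A) = ∅, cl(A) = {i, l, m}, ∂A = {i, l, m}.

Closed sets in (X, τ) are complements of opens:
  closed(X, τ) = {∅, {i}, {k}, {i, k}, {i, l, m}, {i, j, l, m}, {i, k, l, m}, {i, j, k, l, m}}.
int(A) = ⋃ {U ∈ τ : U ⊆ A}. Opens contained in A: ∅.
Taking the union of these: int(A) = ∅.
cl(A) = ⋂ {C closed : A ⊆ C}. Closed sets containing A: {i, l, m}, {i, j, l, m}, {i, k, l, m}, {i, j, k, l, m}.
Intersecting these: cl(A) = {i, l, m}.
∂A = cl(A) ∖ int(A) = {i, l, m} ∖ ∅ = {i, l, m}.


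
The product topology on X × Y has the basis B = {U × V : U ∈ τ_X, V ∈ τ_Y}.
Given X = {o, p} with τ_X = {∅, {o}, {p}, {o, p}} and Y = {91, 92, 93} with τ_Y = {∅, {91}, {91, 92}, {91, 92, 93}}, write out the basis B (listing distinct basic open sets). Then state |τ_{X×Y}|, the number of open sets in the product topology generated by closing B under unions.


Basis B = {∅ × ∅, {o} × {91}, {p} × {91}, {o} × {91, 92}, {o, p} × {91}, {p} × {91, 92}, {o} × {91, 92, 93}, {p} × {91, 92, 93}, {o, p} × {91, 92}, {o, p} × {91, 92, 93}}; |τ_{X×Y}| = 16.

Enumerate products U × V with U ∈ τ_X, V ∈ τ_Y (deduplicated):
  ∅ × ∅ = {} (∅)
  {o} × {91} = {(o,91)}
  {p} × {91} = {(p,91)}
  {o} × {91, 92} = {(o,91), (o,92)}
  {o, p} × {91} = {(o,91), (p,91)}
  {p} × {91, 92} = {(p,91), (p,92)}
  {o} × {91, 92, 93} = {(o,91), (o,92), (o,93)}
  {p} × {91, 92, 93} = {(p,91), (p,92), (p,93)}
  {o, p} × {91, 92} = {(o,91), (o,92), (p,91), (p,92)}
  {o, p} × {91, 92, 93} = {(o,91), (o,92), (o,93), (p,91), (p,92), (p,93)}
These 10 distinct sets form the basis B.
Close under arbitrary unions to get τ_{X×Y}; counting gives |τ_{X×Y}| = 16.


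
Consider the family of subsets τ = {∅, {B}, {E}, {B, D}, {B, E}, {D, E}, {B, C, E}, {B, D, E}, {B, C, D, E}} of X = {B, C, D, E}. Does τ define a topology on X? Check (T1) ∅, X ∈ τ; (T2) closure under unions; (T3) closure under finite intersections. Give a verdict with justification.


τ is NOT a topology on X.

Axiom (T1): ∅ ∈ τ? Yes; X ∈ τ? Yes.
Axiom (T2/T3): check pairwise unions and intersections of members of τ.
Counterexample for (T3): {B, D} ∩ {D, E} = {D} ∉ τ. Therefore τ is NOT a topology.


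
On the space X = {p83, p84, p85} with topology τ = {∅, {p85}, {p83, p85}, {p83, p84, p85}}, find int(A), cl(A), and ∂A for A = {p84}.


int(A) = ∅, cl(A) = {p84}, ∂A = {p84}.

Closed sets in (X, τ) are complements of opens:
  closed(X, τ) = {∅, {p84}, {p83, p84}, {p83, p84, p85}}.
int(A) = ⋃ {U ∈ τ : U ⊆ A}. Opens contained in A: ∅.
Taking the union of these: int(A) = ∅.
cl(A) = ⋂ {C closed : A ⊆ C}. Closed sets containing A: {p84}, {p83, p84}, {p83, p84, p85}.
Intersecting these: cl(A) = {p84}.
∂A = cl(A) ∖ int(A) = {p84} ∖ ∅ = {p84}.


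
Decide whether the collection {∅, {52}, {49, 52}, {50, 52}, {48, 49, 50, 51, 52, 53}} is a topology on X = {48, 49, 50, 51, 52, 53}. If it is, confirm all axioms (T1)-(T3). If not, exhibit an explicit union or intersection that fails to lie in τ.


τ is NOT a topology on X.

Axiom (T1): ∅ ∈ τ? Yes; X ∈ τ? Yes.
Axiom (T2/T3): check pairwise unions and intersections of members of τ.
Counterexample for (T2): {49, 52} ∪ {50, 52} = {49, 50, 52} ∉ τ. Therefore τ is NOT a topology.


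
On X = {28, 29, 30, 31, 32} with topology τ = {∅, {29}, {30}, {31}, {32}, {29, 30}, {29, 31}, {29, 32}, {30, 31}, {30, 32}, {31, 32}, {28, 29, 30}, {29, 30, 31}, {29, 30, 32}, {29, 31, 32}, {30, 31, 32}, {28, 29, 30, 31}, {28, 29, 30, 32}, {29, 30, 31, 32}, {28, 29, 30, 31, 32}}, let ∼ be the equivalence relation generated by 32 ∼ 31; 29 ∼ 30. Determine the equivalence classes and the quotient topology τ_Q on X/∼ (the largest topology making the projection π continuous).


X/∼ = {[28], [29=30], [31=32]}; |τ_Q| = 6.

Equivalence classes: [28], [29=30], [31=32].
Quotient map π: X → X/∼ sends 28 ↦ [28], 29 ↦ [29=30], 30 ↦ [29=30], 31 ↦ [31=32], 32 ↦ [31=32].
For each subset V ⊆ X/∼, compute π^{-1}(V) ⊆ X and check whether π^{-1}(V) ∈ τ. V is open in τ_Q iff π^{-1}(V) ∈ τ.
  V = {}: π^{-1}(V) = ∅ ∈ τ ✓.
  V = {[28]}: π^{-1}(V) = {28} ∉ τ ✗.
  V = {[29=30]}: π^{-1}(V) = {29, 30} ∈ τ ✓.
  V = {[28], [29=30]}: π^{-1}(V) = {28, 29, 30} ∈ τ ✓.
  V = {[31=32]}: π^{-1}(V) = {31, 32} ∈ τ ✓.
  V = {[28], [31=32]}: π^{-1}(V) = {28, 31, 32} ∉ τ ✗.
  V = {[29=30], [31=32]}: π^{-1}(V) = {29, 30, 31, 32} ∈ τ ✓.
  V = {[28], [29=30], [31=32]}: π^{-1}(V) = {28, 29, 30, 31, 32} ∈ τ ✓.
Open sets in the quotient: τ_Q = {{}, {[29=30]}, {[28], [29=30]}, {[31=32]}, {[29=30], [31=32]}, {[28], [29=30], [31=32]}} (6 elements).


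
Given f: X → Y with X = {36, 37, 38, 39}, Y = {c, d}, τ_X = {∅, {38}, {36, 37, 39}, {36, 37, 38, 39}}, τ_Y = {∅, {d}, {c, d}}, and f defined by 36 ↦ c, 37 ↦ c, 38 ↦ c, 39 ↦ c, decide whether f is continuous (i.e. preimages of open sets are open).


f IS continuous.

Compute f^{-1}(U) for each U ∈ τ_Y:
  U = ∅: f^{-1}(U) = ∅ ∈ τ_X ✓.
  U = {d}: f^{-1}(U) = ∅ ∈ τ_X ✓.
  U = {c, d}: f^{-1}(U) = {36, 37, 38, 39} ∈ τ_X ✓.
Every preimage lies in τ_X, so f IS continuous.


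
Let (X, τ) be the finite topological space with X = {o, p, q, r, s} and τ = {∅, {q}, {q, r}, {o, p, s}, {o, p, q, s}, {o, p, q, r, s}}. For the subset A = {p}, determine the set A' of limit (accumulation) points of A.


A' = {o, s}

For each x ∈ X, list the open sets U ∈ τ with x ∈ U, then check whether U ∩ (A ∖ {x}) ≠ ∅ for every such U.
  x = o: opens ∋ x are {o, p, s}, {o, p, q, s}, {o, p, q, r, s}; each meets A ∖ {o}, so x IS a limit point.
  x = p: open {o, p, s} ∋ x has {o, p, s} ∩ (A ∖ {p}) = ∅, so x is NOT a limit point.
  x = q: open {q} ∋ x has {q} ∩ (A ∖ {q}) = ∅, so x is NOT a limit point.
  x = r: open {q, r} ∋ x has {q, r} ∩ (A ∖ {r}) = ∅, so x is NOT a limit point.
  x = s: opens ∋ x are {o, p, s}, {o, p, q, s}, {o, p, q, r, s}; each meets A ∖ {s}, so x IS a limit point.
Collecting: A' = {o, s}.


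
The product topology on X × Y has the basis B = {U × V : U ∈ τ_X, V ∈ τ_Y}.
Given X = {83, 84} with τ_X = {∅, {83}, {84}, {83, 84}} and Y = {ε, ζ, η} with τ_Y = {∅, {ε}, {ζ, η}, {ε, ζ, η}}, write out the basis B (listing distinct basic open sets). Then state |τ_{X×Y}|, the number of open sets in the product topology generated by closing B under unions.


Basis B = {∅ × ∅, {83} × {ε}, {84} × {ε}, {83, 84} × {ε}, {83} × {ζ, η}, {84} × {ζ, η}, {83} × {ε, ζ, η}, {84} × {ε, ζ, η}, {83, 84} × {ζ, η}, {83, 84} × {ε, ζ, η}}; |τ_{X×Y}| = 16.

Enumerate products U × V with U ∈ τ_X, V ∈ τ_Y (deduplicated):
  ∅ × ∅ = {} (∅)
  {83} × {ε} = {(83,ε)}
  {84} × {ε} = {(84,ε)}
  {83, 84} × {ε} = {(83,ε), (84,ε)}
  {83} × {ζ, η} = {(83,ζ), (83,η)}
  {84} × {ζ, η} = {(84,ζ), (84,η)}
  {83} × {ε, ζ, η} = {(83,ε), (83,ζ), (83,η)}
  {84} × {ε, ζ, η} = {(84,ε), (84,ζ), (84,η)}
  {83, 84} × {ζ, η} = {(83,ζ), (83,η), (84,ζ), (84,η)}
  {83, 84} × {ε, ζ, η} = {(83,ε), (83,ζ), (83,η), (84,ε), (84,ζ), (84,η)}
These 10 distinct sets form the basis B.
Close under arbitrary unions to get τ_{X×Y}; counting gives |τ_{X×Y}| = 16.


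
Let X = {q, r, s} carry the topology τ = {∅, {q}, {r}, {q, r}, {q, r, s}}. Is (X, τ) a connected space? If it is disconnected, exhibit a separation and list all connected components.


(X, τ) is connected.

Find clopen sets (U ∈ τ with X ∖ U ∈ τ):
  U = ∅, X ∖ U = {q, r, s} — both open, so U is clopen.
  U = {q, r, s}, X ∖ U = ∅ — both open, so U is clopen.
Only trivial clopens (∅ and X) exist, so (X, τ) is connected.
Compute connected components by grouping points that agree on all clopens:
  component: {q, r, s}


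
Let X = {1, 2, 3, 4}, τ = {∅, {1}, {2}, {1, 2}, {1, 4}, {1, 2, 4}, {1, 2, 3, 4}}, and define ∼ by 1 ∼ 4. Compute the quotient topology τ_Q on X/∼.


X/∼ = {[1=4], [2], [3]}; |τ_Q| = 5.

Equivalence classes: [1=4], [2], [3].
Quotient map π: X → X/∼ sends 1 ↦ [1=4], 2 ↦ [2], 3 ↦ [3], 4 ↦ [1=4].
For each subset V ⊆ X/∼, compute π^{-1}(V) ⊆ X and check whether π^{-1}(V) ∈ τ. V is open in τ_Q iff π^{-1}(V) ∈ τ.
  V = {}: π^{-1}(V) = ∅ ∈ τ ✓.
  V = {[1=4]}: π^{-1}(V) = {1, 4} ∈ τ ✓.
  V = {[2]}: π^{-1}(V) = {2} ∈ τ ✓.
  V = {[1=4], [2]}: π^{-1}(V) = {1, 2, 4} ∈ τ ✓.
  V = {[3]}: π^{-1}(V) = {3} ∉ τ ✗.
  V = {[1=4], [3]}: π^{-1}(V) = {1, 3, 4} ∉ τ ✗.
  V = {[2], [3]}: π^{-1}(V) = {2, 3} ∉ τ ✗.
  V = {[1=4], [2], [3]}: π^{-1}(V) = {1, 2, 3, 4} ∈ τ ✓.
Open sets in the quotient: τ_Q = {{}, {[1=4]}, {[2]}, {[1=4], [2]}, {[1=4], [2], [3]}} (5 elements).


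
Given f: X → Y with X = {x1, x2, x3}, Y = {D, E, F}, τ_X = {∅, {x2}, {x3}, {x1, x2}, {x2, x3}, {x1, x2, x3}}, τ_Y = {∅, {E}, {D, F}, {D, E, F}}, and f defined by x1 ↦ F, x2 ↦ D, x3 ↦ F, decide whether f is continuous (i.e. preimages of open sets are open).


f IS continuous.

Compute f^{-1}(U) for each U ∈ τ_Y:
  U = ∅: f^{-1}(U) = ∅ ∈ τ_X ✓.
  U = {E}: f^{-1}(U) = ∅ ∈ τ_X ✓.
  U = {D, F}: f^{-1}(U) = {x1, x2, x3} ∈ τ_X ✓.
  U = {D, E, F}: f^{-1}(U) = {x1, x2, x3} ∈ τ_X ✓.
Every preimage lies in τ_X, so f IS continuous.


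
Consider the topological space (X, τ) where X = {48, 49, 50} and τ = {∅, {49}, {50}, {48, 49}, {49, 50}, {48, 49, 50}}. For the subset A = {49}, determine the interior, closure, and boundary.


int(A) = {49}, cl(A) = {48, 49}, ∂A = {48}.

Closed sets in (X, τ) are complements of opens:
  closed(X, τ) = {∅, {48}, {50}, {48, 49}, {48, 50}, {48, 49, 50}}.
int(A) = ⋃ {U ∈ τ : U ⊆ A}. Opens contained in A: ∅, {49}.
Taking the union of these: int(A) = {49}.
cl(A) = ⋂ {C closed : A ⊆ C}. Closed sets containing A: {48, 49}, {48, 49, 50}.
Intersecting these: cl(A) = {48, 49}.
∂A = cl(A) ∖ int(A) = {48, 49} ∖ {49} = {48}.


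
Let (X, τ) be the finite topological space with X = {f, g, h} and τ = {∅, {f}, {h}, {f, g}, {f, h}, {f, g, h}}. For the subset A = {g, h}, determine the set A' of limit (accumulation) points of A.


A' = ∅

For each x ∈ X, list the open sets U ∈ τ with x ∈ U, then check whether U ∩ (A ∖ {x}) ≠ ∅ for every such U.
  x = f: open {f} ∋ x has {f} ∩ (A ∖ {f}) = ∅, so x is NOT a limit point.
  x = g: open {f, g} ∋ x has {f, g} ∩ (A ∖ {g}) = ∅, so x is NOT a limit point.
  x = h: open {h} ∋ x has {h} ∩ (A ∖ {h}) = ∅, so x is NOT a limit point.
Collecting: A' = ∅.


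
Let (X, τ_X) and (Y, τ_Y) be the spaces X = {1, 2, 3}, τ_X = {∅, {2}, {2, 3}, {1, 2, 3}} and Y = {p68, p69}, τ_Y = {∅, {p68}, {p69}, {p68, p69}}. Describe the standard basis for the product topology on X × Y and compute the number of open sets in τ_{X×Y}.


Basis B = {∅ × ∅, {2} × {p68}, {2} × {p69}, {2} × {p68, p69}, {2, 3} × {p68}, {2, 3} × {p69}, {1, 2, 3} × {p68}, {1, 2, 3} × {p69}, {2, 3} × {p68, p69}, {1, 2, 3} × {p68, p69}}; |τ_{X×Y}| = 16.

Enumerate products U × V with U ∈ τ_X, V ∈ τ_Y (deduplicated):
  ∅ × ∅ = {} (∅)
  {2} × {p68} = {(2,p68)}
  {2} × {p69} = {(2,p69)}
  {2} × {p68, p69} = {(2,p68), (2,p69)}
  {2, 3} × {p68} = {(2,p68), (3,p68)}
  {2, 3} × {p69} = {(2,p69), (3,p69)}
  {1, 2, 3} × {p68} = {(1,p68), (2,p68), (3,p68)}
  {1, 2, 3} × {p69} = {(1,p69), (2,p69), (3,p69)}
  {2, 3} × {p68, p69} = {(2,p68), (2,p69), (3,p68), (3,p69)}
  {1, 2, 3} × {p68, p69} = {(1,p68), (1,p69), (2,p68), (2,p69), (3,p68), (3,p69)}
These 10 distinct sets form the basis B.
Close under arbitrary unions to get τ_{X×Y}; counting gives |τ_{X×Y}| = 16.


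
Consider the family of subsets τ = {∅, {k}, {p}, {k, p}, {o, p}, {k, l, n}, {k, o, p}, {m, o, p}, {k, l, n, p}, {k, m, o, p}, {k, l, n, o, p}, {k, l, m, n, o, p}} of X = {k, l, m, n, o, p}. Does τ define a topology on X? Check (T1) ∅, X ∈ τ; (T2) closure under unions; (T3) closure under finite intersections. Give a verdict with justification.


τ IS a topology on X.

Axiom (T1): ∅ ∈ τ? Yes; X ∈ τ? Yes.
Axiom (T2/T3): check pairwise unions and intersections of members of τ.
All pairwise intersections and unions checked — each lies in τ. Therefore τ satisfies (T1), (T2), (T3): it IS a topology on X.


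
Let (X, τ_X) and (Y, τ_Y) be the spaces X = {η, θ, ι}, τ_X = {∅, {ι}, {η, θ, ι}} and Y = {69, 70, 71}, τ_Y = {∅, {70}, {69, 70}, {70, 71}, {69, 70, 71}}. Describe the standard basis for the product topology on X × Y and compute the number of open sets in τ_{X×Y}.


Basis B = {∅ × ∅, {ι} × {70}, {ι} × {69, 70}, {ι} × {70, 71}, {η, θ, ι} × {70}, {ι} × {69, 70, 71}, {η, θ, ι} × {69, 70}, {η, θ, ι} × {70, 71}, {η, θ, ι} × {69, 70, 71}}; |τ_{X×Y}| = 14.

Enumerate products U × V with U ∈ τ_X, V ∈ τ_Y (deduplicated):
  ∅ × ∅ = {} (∅)
  {ι} × {70} = {(ι,70)}
  {ι} × {69, 70} = {(ι,69), (ι,70)}
  {ι} × {70, 71} = {(ι,70), (ι,71)}
  {η, θ, ι} × {70} = {(η,70), (θ,70), (ι,70)}
  {ι} × {69, 70, 71} = {(ι,69), (ι,70), (ι,71)}
  {η, θ, ι} × {69, 70} = {(η,69), (η,70), (θ,69), (θ,70), (ι,69), (ι,70)}
  {η, θ, ι} × {70, 71} = {(η,70), (η,71), (θ,70), (θ,71), (ι,70), (ι,71)}
  {η, θ, ι} × {69, 70, 71} = {(η,69), (η,70), (η,71), (θ,69), (θ,70), (θ,71), (ι,69), (ι,70), (ι,71)}
These 9 distinct sets form the basis B.
Close under arbitrary unions to get τ_{X×Y}; counting gives |τ_{X×Y}| = 14.


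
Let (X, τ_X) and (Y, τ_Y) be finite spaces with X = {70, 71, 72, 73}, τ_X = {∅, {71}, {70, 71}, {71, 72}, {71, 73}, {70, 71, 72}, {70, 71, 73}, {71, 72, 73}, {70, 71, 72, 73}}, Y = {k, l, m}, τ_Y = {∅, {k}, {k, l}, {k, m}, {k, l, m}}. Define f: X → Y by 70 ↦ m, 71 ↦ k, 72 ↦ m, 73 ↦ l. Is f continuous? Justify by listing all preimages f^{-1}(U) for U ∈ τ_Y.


f IS continuous.

Compute f^{-1}(U) for each U ∈ τ_Y:
  U = ∅: f^{-1}(U) = ∅ ∈ τ_X ✓.
  U = {k}: f^{-1}(U) = {71} ∈ τ_X ✓.
  U = {k, l}: f^{-1}(U) = {71, 73} ∈ τ_X ✓.
  U = {k, m}: f^{-1}(U) = {70, 71, 72} ∈ τ_X ✓.
  U = {k, l, m}: f^{-1}(U) = {70, 71, 72, 73} ∈ τ_X ✓.
Every preimage lies in τ_X, so f IS continuous.
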